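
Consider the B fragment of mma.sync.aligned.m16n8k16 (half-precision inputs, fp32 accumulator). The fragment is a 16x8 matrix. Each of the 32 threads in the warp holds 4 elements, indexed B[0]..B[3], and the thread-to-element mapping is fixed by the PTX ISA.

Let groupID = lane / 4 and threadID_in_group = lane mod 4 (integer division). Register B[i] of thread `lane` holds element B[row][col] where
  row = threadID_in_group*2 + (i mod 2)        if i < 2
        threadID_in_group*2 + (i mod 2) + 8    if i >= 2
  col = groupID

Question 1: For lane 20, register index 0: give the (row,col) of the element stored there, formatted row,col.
lane 20=>20/4=5, 20 mod 4=0
i=0  r:2·0+0+0=>0  c:5

0,5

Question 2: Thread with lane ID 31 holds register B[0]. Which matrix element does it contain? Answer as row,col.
lane 31⇒31/4=7, 31 mod 4=3
i=0  r:2·3+0+0⇒6  c:7

6,7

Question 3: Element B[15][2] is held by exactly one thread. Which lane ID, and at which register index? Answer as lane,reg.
c:2=>grp=2  r:15=>rB=1,tig=3,lo=1
L=2*4+3=11  i=1*2+1=3

11,3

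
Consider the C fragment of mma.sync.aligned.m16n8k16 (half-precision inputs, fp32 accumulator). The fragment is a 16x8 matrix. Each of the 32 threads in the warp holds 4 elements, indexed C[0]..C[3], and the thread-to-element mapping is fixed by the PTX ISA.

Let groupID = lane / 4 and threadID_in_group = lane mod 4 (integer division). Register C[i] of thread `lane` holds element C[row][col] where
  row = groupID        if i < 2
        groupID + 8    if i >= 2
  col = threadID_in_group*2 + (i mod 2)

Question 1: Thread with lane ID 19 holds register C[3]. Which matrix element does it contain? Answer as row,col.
lane 19: gr=4 (19/4), th=3 (19%4)
i=3: r=4+8=12, c=3*2+1=7

12,7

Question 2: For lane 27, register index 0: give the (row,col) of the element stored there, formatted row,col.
6,6

lane 27: grp=6 (27/4), tig=3 (27%4)
i=0: r=6+0=6, c=3*2+0=6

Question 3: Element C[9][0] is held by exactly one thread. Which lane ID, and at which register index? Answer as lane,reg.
4,2

r=9⇒gr=1,Rb=1  c=0⇒th=0,odd=0
L=1*4+0=4  i=1*2+0=2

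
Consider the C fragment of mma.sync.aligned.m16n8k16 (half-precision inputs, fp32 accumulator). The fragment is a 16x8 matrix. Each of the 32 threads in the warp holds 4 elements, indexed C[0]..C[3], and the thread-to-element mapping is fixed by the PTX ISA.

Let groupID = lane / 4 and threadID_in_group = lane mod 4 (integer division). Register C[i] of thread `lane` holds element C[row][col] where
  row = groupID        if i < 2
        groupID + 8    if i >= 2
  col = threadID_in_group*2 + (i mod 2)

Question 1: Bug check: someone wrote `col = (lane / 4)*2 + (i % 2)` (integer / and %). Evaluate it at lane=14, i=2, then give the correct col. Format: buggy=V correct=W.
buggy=6 correct=4

`(lane / 4)*2 + (i % 2)`[14,2]->6
L=14->g=14>>2=3, t=14&3=2
[2]->row 3+8=11  col 2·2+0=4
col: 6 vs 4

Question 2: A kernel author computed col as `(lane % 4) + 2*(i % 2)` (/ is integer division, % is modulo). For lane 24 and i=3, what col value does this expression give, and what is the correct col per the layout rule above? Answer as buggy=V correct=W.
buggy=2 correct=1

`(lane % 4) + 2*(i % 2)`[24,3]->2
lane 24->24/4=6, 24 mod 4=0
i=3  r:6+8->14  c:2·0+1->1
col: 2 vs 1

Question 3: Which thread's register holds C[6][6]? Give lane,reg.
27,0

r=6⇒gr=6,Rb=0  c=6⇒th=3,odd=0
L=6*4+3=27  i=0*2+0=0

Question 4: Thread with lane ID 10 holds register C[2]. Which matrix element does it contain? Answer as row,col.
10: grp=2,tig=2
[2] (2+8,2*2+0) = (10,4)

10,4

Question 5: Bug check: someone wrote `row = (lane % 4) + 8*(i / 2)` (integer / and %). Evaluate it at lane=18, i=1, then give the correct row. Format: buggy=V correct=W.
`(lane % 4) + 8*(i / 2)`[18,1]->2
18: g=4,t=2
[1] (4+0,2*2+1) = (4,5)
row: 2 vs 4

buggy=2 correct=4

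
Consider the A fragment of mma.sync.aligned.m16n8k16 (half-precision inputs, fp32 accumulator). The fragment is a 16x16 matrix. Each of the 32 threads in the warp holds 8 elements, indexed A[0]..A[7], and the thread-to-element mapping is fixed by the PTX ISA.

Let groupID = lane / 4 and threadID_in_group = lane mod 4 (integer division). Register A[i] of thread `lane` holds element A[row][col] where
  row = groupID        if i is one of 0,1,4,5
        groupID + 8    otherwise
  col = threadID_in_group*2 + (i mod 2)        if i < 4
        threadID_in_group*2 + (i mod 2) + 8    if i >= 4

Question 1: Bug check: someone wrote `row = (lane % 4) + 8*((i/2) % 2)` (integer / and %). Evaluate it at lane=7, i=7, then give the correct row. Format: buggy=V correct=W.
`(lane % 4) + 8*((i/2) % 2)`[7,7]=>11
7: grp=1,tig=3
[7] (1+8,3*2+1+8) = (9,15)
row: 11 vs 9

buggy=11 correct=9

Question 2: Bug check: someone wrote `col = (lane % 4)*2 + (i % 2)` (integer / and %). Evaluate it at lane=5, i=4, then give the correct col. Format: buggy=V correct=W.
buggy=2 correct=10

`(lane % 4)*2 + (i % 2)`[5,4]=>2
lane 5=>5/4=1, 5 mod 4=1
i=4  r:1+0=>1  c:2·1+0+8=>10
col: 2 vs 10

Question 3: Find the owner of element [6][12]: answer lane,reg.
r:6=>grp=6,rB=0  c:12=>cB=1,tig=2,lo=0
L=6*4+2=26  i=1*4+0*2+0=4

26,4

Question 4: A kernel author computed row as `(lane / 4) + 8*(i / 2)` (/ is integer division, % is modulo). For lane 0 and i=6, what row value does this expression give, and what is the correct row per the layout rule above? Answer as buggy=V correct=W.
`(lane / 4) + 8*(i / 2)`[0,6]→24
lane 0: G=0 (0/4), T=0 (0%4)
i=6: r=0+8=8, c=0*2+0+8=8
row: 24 vs 8

buggy=24 correct=8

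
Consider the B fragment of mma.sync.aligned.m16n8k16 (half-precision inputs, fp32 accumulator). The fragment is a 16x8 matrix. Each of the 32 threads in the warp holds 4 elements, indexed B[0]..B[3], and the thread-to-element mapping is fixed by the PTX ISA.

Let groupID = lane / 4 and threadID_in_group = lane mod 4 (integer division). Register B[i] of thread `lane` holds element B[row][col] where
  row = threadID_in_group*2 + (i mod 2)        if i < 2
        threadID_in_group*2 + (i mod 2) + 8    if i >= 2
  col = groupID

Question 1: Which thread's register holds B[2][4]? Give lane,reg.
c=4->g=4  r=2->rb=0,t=1,b0=0
L=4*4+1=17  i=0*2+0=0

17,0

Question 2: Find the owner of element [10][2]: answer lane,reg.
9,2

c: 2->gid=2  r: 10->r8=1,tid=1,i&1=0
L=2*4+1=9  i=1*2+0=2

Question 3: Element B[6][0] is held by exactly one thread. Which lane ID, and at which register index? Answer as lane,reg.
c=0→G=0  r=6→rhi=0,T=3,p=0
L=0*4+3=3  i=0*2+0=0

3,0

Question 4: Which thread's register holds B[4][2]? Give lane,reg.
10,0

c: 2->gid=2  r: 4->r8=0,tid=2,i&1=0
L=2*4+2=10  i=0*2+0=0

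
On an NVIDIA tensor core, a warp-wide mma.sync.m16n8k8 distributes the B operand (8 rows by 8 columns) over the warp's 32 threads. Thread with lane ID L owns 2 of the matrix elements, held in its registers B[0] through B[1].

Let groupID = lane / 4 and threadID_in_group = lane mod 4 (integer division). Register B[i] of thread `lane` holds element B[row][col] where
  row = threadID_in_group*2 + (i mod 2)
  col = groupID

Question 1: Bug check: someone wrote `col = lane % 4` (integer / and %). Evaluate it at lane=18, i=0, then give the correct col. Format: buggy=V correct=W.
`lane % 4`[18,0]→2
lane 18→18/4=4, 18 mod 4=2
i=0  r:2·2+0→4  c:4
col: 2 vs 4

buggy=2 correct=4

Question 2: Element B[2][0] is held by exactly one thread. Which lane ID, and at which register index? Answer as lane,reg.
c:0=>grp=0  r:2=>tig=1,lo=0
L=0*4+1=1  i=0=0

1,0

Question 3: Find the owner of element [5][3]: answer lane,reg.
14,1

c=3->g=3  r=5->t=2,b0=1
L=3*4+2=14  i=1=1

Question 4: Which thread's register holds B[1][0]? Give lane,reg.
0,1

c: 0->gid=0  r: 1->tid=0,i&1=1
L=0*4+0=0  i=1=1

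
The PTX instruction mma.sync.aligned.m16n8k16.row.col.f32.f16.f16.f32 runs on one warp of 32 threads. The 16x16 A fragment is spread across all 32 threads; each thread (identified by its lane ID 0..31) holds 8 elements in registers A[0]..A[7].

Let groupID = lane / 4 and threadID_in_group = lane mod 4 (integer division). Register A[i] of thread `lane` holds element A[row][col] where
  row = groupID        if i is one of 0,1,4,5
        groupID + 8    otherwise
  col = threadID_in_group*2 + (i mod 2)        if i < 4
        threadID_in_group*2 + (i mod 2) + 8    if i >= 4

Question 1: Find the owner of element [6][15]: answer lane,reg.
27,5

r=6→G=6,rhi=0  c=15→chi=1,T=3,p=1
L=6*4+3=27  i=1*4+0*2+1=5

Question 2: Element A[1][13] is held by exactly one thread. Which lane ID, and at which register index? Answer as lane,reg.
r=1->g=1,rb=0  c=13->cb=1,t=2,b0=1
L=1*4+2=6  i=1*4+0*2+1=5

6,5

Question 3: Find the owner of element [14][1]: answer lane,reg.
r: 14->gid=6,r8=1  c: 1->c8=0,tid=0,i&1=1
L=6*4+0=24  i=0*4+1*2+1=3

24,3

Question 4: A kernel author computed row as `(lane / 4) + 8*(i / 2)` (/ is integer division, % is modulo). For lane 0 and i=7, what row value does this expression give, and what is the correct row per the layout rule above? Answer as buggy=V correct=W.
`(lane / 4) + 8*(i / 2)`[0,7]⇒24
0: gr=0,th=0
[7] (0+8,0*2+1+8) = (8,9)
row: 24 vs 8

buggy=24 correct=8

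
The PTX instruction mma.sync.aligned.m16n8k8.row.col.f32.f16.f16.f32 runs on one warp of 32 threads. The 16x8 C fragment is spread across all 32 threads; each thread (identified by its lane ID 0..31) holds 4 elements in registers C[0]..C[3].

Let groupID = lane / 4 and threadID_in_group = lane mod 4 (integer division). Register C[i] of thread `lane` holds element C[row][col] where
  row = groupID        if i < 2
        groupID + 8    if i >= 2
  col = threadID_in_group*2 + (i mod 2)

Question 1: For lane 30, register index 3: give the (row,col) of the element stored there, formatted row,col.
lane 30->30/4=7, 30 mod 4=2
i=3  r:7+8->15  c:2·2+1->5

15,5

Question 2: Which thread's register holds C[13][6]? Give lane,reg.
23,2

r=13→G=5,rhi=1  c=6→T=3,p=0
L=5*4+3=23  i=1*2+0=2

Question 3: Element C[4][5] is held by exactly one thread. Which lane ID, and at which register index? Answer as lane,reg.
r=4→G=4,rhi=0  c=5→T=2,p=1
L=4*4+2=18  i=0*2+1=1

18,1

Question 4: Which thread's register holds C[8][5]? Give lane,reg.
r=8->g=0,rb=1  c=5->t=2,b0=1
L=0*4+2=2  i=1*2+1=3

2,3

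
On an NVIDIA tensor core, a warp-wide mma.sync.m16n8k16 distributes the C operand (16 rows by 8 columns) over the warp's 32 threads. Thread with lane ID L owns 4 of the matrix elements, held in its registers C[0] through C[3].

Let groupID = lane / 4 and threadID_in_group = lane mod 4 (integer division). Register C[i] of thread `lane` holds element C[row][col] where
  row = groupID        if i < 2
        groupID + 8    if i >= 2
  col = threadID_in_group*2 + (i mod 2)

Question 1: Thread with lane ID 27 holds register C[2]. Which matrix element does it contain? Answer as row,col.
27: gr=6,th=3
[2] (6+8,3*2+0) = (14,6)

14,6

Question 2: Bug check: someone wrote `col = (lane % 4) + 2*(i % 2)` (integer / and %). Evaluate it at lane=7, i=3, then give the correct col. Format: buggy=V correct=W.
`(lane % 4) + 2*(i % 2)`[7,3]=>5
lane 7: grp=1 (7/4), tig=3 (7%4)
i=3: r=1+8=9, c=3*2+1=7
col: 5 vs 7

buggy=5 correct=7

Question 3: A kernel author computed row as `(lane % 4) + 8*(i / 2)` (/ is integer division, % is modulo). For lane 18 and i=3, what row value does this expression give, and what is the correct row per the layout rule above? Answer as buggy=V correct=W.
buggy=10 correct=12

`(lane % 4) + 8*(i / 2)`[18,3]->10
L=18->g=18>>2=4, t=18&3=2
[3]->row 4+8=12  col 2·2+1=5
row: 10 vs 12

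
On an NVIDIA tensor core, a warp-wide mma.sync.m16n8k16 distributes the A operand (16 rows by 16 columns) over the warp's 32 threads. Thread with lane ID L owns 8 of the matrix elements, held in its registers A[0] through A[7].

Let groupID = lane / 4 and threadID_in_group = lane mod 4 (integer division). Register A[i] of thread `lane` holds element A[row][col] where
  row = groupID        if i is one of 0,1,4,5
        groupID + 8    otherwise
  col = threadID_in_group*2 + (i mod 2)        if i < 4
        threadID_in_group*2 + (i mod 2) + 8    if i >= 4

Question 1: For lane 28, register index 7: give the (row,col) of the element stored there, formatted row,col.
15,9

28: grp=7,tig=0
[7] (7+8,0*2+1+8) = (15,9)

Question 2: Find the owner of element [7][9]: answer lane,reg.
28,5

r=7->g=7,rb=0  c=9->cb=1,t=0,b0=1
L=7*4+0=28  i=1*4+0*2+1=5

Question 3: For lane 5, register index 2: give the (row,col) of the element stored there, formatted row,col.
9,2

lane 5: g=1 (5/4), t=1 (5%4)
i=2: r=1+8=9, c=1*2+0+0=2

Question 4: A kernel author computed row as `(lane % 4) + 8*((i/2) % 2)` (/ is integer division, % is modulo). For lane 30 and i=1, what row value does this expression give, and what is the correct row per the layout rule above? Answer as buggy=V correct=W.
buggy=2 correct=7

`(lane % 4) + 8*((i/2) % 2)`[30,1]->2
L=30->g=30>>2=7, t=30&3=2
[1]->row 7+0=7  col 2·2+1+0=5
row: 2 vs 7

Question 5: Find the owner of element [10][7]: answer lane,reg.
r:10=>grp=2,rB=1  c:7=>cB=0,tig=3,lo=1
L=2*4+3=11  i=0*4+1*2+1=3

11,3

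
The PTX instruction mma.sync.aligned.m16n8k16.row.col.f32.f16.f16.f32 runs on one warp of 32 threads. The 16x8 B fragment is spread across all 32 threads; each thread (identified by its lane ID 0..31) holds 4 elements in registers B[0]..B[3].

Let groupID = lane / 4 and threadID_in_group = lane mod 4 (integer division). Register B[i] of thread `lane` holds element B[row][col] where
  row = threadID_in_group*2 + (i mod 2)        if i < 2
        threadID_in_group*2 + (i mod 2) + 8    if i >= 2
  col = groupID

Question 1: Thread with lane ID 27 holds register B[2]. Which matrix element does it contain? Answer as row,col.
14,6

lane 27=>27/4=6, 27 mod 4=3
i=2  r:2·3+0+8=>14  c:6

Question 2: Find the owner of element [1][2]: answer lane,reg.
8,1

c=2⇒gr=2  r=1⇒Rb=0,th=0,odd=1
L=2*4+0=8  i=0*2+1=1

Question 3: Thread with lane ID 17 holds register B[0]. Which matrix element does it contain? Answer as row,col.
2,4

17: gid=4,tid=1
[0] (1*2+0+0,4) = (2,4)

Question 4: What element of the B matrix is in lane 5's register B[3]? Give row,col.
lane 5: g=1 (5/4), t=1 (5%4)
i=3: r=1*2+1+8=11, c=g=1

11,1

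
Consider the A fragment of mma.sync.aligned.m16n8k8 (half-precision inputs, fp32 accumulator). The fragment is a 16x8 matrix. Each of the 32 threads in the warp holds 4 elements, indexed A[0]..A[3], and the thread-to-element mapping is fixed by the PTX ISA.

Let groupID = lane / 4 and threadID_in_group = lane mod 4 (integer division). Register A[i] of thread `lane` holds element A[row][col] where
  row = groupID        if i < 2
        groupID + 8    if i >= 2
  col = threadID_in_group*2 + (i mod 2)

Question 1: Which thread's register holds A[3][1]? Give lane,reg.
12,1

r=3->g=3,rb=0  c=1->t=0,b0=1
L=3*4+0=12  i=0*2+1=1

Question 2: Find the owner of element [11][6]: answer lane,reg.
r=11⇒gr=3,Rb=1  c=6⇒th=3,odd=0
L=3*4+3=15  i=1*2+0=2

15,2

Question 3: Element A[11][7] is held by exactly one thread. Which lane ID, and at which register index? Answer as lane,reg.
r: 11->gid=3,r8=1  c: 7->tid=3,i&1=1
L=3*4+3=15  i=1*2+1=3

15,3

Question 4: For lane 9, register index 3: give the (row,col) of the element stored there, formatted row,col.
lane 9: g=2 (9/4), t=1 (9%4)
i=3: r=2+8=10, c=1*2+1=3

10,3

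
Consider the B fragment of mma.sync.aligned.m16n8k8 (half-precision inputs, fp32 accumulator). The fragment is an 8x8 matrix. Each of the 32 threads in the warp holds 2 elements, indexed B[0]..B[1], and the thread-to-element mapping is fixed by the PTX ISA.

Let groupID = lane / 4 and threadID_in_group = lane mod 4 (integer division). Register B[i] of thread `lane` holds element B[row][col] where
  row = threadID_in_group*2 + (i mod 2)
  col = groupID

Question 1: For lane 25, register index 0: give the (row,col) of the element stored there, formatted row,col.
25: gr=6,th=1
[0] (1*2+0,6) = (2,6)

2,6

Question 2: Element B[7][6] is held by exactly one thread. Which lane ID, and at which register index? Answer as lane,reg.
27,1

c:6=>grp=6  r:7=>tig=3,lo=1
L=6*4+3=27  i=1=1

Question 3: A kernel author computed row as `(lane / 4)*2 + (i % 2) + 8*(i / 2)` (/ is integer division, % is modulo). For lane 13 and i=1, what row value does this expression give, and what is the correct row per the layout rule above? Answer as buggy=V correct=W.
`(lane / 4)*2 + (i % 2) + 8*(i / 2)`[13,1]=>7
lane 13=>13/4=3, 13 mod 4=1
i=1  r:2·1+1=>3  c:3
row: 7 vs 3

buggy=7 correct=3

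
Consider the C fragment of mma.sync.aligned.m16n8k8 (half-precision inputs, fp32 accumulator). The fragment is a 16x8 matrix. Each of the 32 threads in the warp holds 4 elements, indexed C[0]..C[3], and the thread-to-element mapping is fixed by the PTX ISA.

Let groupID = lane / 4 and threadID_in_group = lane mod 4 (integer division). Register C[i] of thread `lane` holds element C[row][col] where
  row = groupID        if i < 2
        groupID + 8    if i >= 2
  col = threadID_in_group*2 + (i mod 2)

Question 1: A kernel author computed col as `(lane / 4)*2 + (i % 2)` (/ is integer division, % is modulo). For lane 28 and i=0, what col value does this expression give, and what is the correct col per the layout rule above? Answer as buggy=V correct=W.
buggy=14 correct=0

`(lane / 4)*2 + (i % 2)`[28,0]⇒14
lane 28⇒28/4=7, 28 mod 4=0
i=0  r:7+0⇒7  c:2·0+0⇒0
col: 14 vs 0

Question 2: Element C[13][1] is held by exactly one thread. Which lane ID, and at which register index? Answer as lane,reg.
20,3

r=13⇒gr=5,Rb=1  c=1⇒th=0,odd=1
L=5*4+0=20  i=1*2+1=3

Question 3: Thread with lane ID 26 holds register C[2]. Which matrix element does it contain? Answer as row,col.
14,4

26: G=6,T=2
[2] (6+8,2*2+0) = (14,4)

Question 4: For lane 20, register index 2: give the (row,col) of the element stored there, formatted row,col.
lane 20=>20/4=5, 20 mod 4=0
i=2  r:5+8=>13  c:2·0+0=>0

13,0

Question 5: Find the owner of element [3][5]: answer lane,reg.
r: 3->gid=3,r8=0  c: 5->tid=2,i&1=1
L=3*4+2=14  i=0*2+1=1

14,1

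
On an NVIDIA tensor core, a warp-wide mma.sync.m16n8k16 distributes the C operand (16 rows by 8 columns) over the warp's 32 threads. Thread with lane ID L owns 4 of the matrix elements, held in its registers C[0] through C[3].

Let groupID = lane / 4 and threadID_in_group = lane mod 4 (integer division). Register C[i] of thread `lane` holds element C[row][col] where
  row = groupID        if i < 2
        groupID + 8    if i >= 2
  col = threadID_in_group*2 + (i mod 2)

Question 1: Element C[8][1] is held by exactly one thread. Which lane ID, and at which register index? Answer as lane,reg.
0,3

r=8→G=0,rhi=1  c=1→T=0,p=1
L=0*4+0=0  i=1*2+1=3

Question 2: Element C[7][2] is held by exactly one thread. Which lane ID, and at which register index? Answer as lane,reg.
r=7->g=7,rb=0  c=2->t=1,b0=0
L=7*4+1=29  i=0*2+0=0

29,0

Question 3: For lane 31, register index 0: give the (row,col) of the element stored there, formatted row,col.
lane 31: gr=7 (31/4), th=3 (31%4)
i=0: r=7+0=7, c=3*2+0=6

7,6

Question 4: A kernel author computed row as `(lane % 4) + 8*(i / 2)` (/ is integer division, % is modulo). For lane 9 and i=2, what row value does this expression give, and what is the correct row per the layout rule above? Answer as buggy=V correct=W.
buggy=9 correct=10

`(lane % 4) + 8*(i / 2)`[9,2]→9
L=9→G=9>>2=2, T=9&3=1
[2]→row 2+8=10  col 1·2+0=2
row: 9 vs 10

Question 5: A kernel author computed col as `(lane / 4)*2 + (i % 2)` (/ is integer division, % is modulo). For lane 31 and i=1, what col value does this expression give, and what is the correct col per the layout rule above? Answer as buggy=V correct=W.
buggy=15 correct=7

`(lane / 4)*2 + (i % 2)`[31,1]->15
31: gid=7,tid=3
[1] (7+0,3*2+1) = (7,7)
col: 15 vs 7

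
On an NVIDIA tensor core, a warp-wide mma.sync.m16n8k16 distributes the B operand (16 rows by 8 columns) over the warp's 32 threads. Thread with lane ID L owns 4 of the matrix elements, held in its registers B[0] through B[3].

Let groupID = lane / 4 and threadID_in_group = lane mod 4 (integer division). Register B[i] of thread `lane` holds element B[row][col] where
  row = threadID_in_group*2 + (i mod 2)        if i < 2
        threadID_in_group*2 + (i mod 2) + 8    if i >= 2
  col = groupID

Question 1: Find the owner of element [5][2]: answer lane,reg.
10,1

c=2⇒gr=2  r=5⇒Rb=0,th=2,odd=1
L=2*4+2=10  i=0*2+1=1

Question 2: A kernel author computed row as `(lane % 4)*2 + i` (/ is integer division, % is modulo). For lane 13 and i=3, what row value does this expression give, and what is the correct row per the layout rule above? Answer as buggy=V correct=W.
`(lane % 4)*2 + i`[13,3]->5
L=13->gid=13>>2=3, tid=13&3=1
[3]->row 1·2+1+8=11  col gid=3
row: 5 vs 11

buggy=5 correct=11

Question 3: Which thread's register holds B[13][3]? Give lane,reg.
c=3->g=3  r=13->rb=1,t=2,b0=1
L=3*4+2=14  i=1*2+1=3

14,3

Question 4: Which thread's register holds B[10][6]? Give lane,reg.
25,2

c=6⇒gr=6  r=10⇒Rb=1,th=1,odd=0
L=6*4+1=25  i=1*2+0=2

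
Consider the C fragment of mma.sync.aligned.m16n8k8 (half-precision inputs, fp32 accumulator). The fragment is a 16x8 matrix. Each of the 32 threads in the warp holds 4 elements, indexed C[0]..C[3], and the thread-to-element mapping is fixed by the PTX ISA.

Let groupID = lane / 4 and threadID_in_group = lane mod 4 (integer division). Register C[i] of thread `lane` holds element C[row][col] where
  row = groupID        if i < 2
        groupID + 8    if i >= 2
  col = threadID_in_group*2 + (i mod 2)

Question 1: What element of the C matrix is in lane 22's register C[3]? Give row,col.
13,5

L=22->gid=22>>2=5, tid=22&3=2
[3]->row 5+8=13  col 2·2+1=5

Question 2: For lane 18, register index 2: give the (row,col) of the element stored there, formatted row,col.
lane 18: g=4 (18/4), t=2 (18%4)
i=2: r=4+8=12, c=2*2+0=4

12,4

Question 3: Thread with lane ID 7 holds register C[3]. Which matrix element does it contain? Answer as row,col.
lane 7->7/4=1, 7 mod 4=3
i=3  r:1+8->9  c:2·3+1->7

9,7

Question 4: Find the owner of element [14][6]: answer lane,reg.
27,2

r=14⇒gr=6,Rb=1  c=6⇒th=3,odd=0
L=6*4+3=27  i=1*2+0=2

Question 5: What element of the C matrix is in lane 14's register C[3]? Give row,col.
11,5

lane 14->14/4=3, 14 mod 4=2
i=3  r:3+8->11  c:2·2+1->5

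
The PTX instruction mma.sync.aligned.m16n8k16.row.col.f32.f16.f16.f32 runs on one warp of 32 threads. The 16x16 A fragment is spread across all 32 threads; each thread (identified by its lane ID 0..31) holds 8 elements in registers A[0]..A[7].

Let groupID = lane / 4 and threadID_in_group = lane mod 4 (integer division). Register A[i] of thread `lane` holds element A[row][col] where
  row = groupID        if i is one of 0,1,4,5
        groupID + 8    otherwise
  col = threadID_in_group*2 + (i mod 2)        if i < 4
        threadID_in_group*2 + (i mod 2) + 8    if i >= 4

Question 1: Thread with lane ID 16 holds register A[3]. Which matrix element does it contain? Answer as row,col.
16: G=4,T=0
[3] (4+8,0*2+1+0) = (12,1)

12,1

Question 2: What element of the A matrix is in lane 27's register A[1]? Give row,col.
6,7

lane 27: gid=6 (27/4), tid=3 (27%4)
i=1: r=6+0=6, c=3*2+1+0=7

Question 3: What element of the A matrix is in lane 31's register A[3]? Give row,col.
15,7

lane 31: grp=7 (31/4), tig=3 (31%4)
i=3: r=7+8=15, c=3*2+1+0=7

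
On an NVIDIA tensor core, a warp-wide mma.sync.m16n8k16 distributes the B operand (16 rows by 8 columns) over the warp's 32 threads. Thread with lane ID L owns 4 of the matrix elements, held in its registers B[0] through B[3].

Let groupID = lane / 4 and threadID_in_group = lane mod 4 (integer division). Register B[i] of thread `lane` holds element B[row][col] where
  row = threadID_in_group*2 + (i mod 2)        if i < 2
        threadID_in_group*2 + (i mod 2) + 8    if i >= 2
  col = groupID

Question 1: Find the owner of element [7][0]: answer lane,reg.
3,1

c: 0->gid=0  r: 7->r8=0,tid=3,i&1=1
L=0*4+3=3  i=0*2+1=1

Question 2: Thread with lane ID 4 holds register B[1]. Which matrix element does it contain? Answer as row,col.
1,1

lane 4: gr=1 (4/4), th=0 (4%4)
i=1: r=0*2+1+0=1, c=gr=1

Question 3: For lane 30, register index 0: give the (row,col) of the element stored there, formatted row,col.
lane 30=>30/4=7, 30 mod 4=2
i=0  r:2·2+0+0=>4  c:7

4,7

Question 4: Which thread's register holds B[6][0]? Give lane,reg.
3,0

c=0→G=0  r=6→rhi=0,T=3,p=0
L=0*4+3=3  i=0*2+0=0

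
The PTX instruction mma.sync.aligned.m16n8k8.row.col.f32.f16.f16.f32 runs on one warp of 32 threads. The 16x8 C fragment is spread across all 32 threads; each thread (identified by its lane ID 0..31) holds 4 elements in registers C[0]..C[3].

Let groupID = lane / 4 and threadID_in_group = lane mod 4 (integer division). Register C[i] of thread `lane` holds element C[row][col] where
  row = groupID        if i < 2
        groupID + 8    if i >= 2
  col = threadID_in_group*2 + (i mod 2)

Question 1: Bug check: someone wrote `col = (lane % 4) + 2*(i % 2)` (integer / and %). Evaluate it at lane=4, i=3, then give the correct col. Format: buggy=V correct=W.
buggy=2 correct=1

`(lane % 4) + 2*(i % 2)`[4,3]⇒2
lane 4: gr=1 (4/4), th=0 (4%4)
i=3: r=1+8=9, c=0*2+1=1
col: 2 vs 1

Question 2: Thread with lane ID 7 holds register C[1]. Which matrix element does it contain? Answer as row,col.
lane 7: grp=1 (7/4), tig=3 (7%4)
i=1: r=1+0=1, c=3*2+1=7

1,7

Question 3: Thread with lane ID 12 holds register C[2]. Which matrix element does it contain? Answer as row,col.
11,0

lane 12: g=3 (12/4), t=0 (12%4)
i=2: r=3+8=11, c=0*2+0=0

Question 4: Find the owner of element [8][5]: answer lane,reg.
r=8⇒gr=0,Rb=1  c=5⇒th=2,odd=1
L=0*4+2=2  i=1*2+1=3

2,3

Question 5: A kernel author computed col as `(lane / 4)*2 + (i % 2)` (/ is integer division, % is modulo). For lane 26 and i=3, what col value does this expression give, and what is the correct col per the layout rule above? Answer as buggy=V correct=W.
`(lane / 4)*2 + (i % 2)`[26,3]⇒13
lane 26⇒26/4=6, 26 mod 4=2
i=3  r:6+8⇒14  c:2·2+1⇒5
col: 13 vs 5

buggy=13 correct=5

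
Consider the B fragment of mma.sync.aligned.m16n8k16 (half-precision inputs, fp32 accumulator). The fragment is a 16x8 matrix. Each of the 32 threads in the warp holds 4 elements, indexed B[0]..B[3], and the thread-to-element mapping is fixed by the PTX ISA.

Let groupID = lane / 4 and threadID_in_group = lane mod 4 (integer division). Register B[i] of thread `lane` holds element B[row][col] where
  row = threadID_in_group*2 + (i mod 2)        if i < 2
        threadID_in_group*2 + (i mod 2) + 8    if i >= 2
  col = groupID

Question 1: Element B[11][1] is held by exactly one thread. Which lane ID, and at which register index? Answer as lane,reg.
c=1->g=1  r=11->rb=1,t=1,b0=1
L=1*4+1=5  i=1*2+1=3

5,3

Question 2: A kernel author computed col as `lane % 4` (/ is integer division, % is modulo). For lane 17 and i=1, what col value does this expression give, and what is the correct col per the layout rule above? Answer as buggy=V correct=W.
buggy=1 correct=4

`lane % 4`[17,1]=>1
lane 17=>17/4=4, 17 mod 4=1
i=1  r:2·1+1+0=>3  c:4
col: 1 vs 4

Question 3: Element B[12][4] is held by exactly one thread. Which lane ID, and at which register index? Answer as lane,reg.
c:4=>grp=4  r:12=>rB=1,tig=2,lo=0
L=4*4+2=18  i=1*2+0=2

18,2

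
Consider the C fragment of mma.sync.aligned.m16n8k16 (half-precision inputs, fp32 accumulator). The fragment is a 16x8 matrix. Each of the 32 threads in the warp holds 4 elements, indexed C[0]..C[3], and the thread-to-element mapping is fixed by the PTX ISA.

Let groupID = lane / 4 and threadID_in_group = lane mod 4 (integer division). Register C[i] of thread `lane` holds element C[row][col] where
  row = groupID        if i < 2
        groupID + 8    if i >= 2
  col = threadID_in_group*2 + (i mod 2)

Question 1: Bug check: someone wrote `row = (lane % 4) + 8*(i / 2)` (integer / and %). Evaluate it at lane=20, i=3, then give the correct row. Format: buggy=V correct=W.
buggy=8 correct=13

`(lane % 4) + 8*(i / 2)`[20,3]→8
lane 20→20/4=5, 20 mod 4=0
i=3  r:5+8→13  c:2·0+1→1
row: 8 vs 13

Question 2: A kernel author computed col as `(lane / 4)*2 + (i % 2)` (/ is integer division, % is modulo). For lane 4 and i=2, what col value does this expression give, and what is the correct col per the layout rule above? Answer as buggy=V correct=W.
`(lane / 4)*2 + (i % 2)`[4,2]⇒2
L=4⇒gr=4>>2=1, th=4&3=0
[2]⇒row 1+8=9  col 0·2+0=0
col: 2 vs 0

buggy=2 correct=0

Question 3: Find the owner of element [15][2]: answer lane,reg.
r:15=>grp=7,rB=1  c:2=>tig=1,lo=0
L=7*4+1=29  i=1*2+0=2

29,2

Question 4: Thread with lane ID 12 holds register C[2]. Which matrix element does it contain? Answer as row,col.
11,0

lane 12: G=3 (12/4), T=0 (12%4)
i=2: r=3+8=11, c=0*2+0=0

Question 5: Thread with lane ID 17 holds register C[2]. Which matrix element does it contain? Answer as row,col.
12,2

lane 17: G=4 (17/4), T=1 (17%4)
i=2: r=4+8=12, c=1*2+0=2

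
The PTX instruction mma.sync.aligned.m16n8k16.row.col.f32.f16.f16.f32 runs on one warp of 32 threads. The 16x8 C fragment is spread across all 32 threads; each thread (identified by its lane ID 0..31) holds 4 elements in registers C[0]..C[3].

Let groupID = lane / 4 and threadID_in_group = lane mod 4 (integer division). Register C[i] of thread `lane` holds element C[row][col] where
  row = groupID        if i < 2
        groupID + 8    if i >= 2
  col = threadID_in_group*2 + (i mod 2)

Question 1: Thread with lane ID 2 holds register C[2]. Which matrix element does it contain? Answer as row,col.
lane 2: gr=0 (2/4), th=2 (2%4)
i=2: r=0+8=8, c=2*2+0=4

8,4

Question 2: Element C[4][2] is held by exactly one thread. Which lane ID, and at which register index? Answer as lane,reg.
r: 4->gid=4,r8=0  c: 2->tid=1,i&1=0
L=4*4+1=17  i=0*2+0=0

17,0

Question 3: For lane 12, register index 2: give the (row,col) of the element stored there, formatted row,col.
11,0

L=12=>grp=12>>2=3, tig=12&3=0
[2]=>row 3+8=11  col 0·2+0=0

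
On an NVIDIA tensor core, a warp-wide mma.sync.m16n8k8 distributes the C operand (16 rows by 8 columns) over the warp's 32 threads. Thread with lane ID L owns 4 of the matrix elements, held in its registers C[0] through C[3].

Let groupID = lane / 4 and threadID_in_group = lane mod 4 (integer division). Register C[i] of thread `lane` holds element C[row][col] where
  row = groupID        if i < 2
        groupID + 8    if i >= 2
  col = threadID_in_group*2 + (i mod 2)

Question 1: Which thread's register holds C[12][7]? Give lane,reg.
19,3

r=12→G=4,rhi=1  c=7→T=3,p=1
L=4*4+3=19  i=1*2+1=3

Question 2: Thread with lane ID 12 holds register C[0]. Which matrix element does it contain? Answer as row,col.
lane 12: gid=3 (12/4), tid=0 (12%4)
i=0: r=3+0=3, c=0*2+0=0

3,0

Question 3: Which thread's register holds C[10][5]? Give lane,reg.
r=10->g=2,rb=1  c=5->t=2,b0=1
L=2*4+2=10  i=1*2+1=3

10,3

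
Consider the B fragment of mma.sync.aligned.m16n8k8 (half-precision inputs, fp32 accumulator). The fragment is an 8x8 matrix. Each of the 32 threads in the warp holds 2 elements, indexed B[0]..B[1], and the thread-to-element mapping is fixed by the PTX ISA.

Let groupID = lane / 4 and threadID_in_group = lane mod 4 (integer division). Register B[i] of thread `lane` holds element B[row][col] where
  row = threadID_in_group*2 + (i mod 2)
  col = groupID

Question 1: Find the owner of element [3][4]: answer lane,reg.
c: 4->gid=4  r: 3->tid=1,i&1=1
L=4*4+1=17  i=1=1

17,1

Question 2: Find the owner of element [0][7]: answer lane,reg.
28,0

c:7=>grp=7  r:0=>tig=0,lo=0
L=7*4+0=28  i=0=0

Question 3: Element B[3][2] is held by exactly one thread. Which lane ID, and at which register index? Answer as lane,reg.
9,1

c=2⇒gr=2  r=3⇒th=1,odd=1
L=2*4+1=9  i=1=1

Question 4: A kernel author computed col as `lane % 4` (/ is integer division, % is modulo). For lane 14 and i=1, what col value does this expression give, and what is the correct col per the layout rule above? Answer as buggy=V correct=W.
`lane % 4`[14,1]->2
lane 14: g=3 (14/4), t=2 (14%4)
i=1: r=2*2+1=5, c=g=3
col: 2 vs 3

buggy=2 correct=3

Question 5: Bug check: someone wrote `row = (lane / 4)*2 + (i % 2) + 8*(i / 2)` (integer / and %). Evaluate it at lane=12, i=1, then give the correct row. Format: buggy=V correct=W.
buggy=7 correct=1

`(lane / 4)*2 + (i % 2) + 8*(i / 2)`[12,1]->7
L=12->gid=12>>2=3, tid=12&3=0
[1]->row 0·2+1=1  col gid=3
row: 7 vs 1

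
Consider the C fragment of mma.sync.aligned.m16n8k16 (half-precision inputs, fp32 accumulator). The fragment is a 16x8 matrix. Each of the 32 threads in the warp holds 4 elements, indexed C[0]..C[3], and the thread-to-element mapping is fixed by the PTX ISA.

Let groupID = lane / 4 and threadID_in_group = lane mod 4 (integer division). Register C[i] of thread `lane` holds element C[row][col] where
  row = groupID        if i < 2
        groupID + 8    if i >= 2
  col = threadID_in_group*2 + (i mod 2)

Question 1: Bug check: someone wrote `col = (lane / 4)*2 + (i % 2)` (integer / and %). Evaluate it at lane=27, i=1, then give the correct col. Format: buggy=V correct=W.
`(lane / 4)*2 + (i % 2)`[27,1]=>13
27: grp=6,tig=3
[1] (6+0,3*2+1) = (6,7)
col: 13 vs 7

buggy=13 correct=7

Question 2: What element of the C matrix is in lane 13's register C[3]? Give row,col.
11,3

13: grp=3,tig=1
[3] (3+8,1*2+1) = (11,3)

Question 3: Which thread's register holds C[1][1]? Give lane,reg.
r=1->g=1,rb=0  c=1->t=0,b0=1
L=1*4+0=4  i=0*2+1=1

4,1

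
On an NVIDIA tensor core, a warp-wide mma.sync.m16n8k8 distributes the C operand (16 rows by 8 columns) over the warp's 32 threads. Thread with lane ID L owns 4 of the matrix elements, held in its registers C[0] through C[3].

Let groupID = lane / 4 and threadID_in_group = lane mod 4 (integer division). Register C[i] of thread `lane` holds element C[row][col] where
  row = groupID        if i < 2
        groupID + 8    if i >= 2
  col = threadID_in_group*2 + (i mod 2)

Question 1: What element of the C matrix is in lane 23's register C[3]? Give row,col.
13,7

lane 23=>23/4=5, 23 mod 4=3
i=3  r:5+8=>13  c:2·3+1=>7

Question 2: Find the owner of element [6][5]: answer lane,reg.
r:6=>grp=6,rB=0  c:5=>tig=2,lo=1
L=6*4+2=26  i=0*2+1=1

26,1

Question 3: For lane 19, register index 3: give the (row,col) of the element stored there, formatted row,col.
12,7

lane 19->19/4=4, 19 mod 4=3
i=3  r:4+8->12  c:2·3+1->7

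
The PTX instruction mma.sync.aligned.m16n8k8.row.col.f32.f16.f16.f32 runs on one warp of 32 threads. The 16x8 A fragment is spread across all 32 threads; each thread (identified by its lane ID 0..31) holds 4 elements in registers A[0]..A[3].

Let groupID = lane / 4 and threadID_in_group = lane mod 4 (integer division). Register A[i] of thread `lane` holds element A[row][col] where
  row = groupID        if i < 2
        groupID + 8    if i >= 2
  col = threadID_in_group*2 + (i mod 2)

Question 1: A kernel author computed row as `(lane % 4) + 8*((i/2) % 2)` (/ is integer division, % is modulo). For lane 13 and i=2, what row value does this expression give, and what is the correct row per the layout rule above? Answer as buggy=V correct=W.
`(lane % 4) + 8*((i/2) % 2)`[13,2]->9
lane 13: g=3 (13/4), t=1 (13%4)
i=2: r=3+8=11, c=1*2+0=2
row: 9 vs 11

buggy=9 correct=11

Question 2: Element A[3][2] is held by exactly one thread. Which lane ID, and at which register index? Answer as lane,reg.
r=3⇒gr=3,Rb=0  c=2⇒th=1,odd=0
L=3*4+1=13  i=0*2+0=0

13,0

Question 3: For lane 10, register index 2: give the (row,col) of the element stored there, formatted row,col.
lane 10: G=2 (10/4), T=2 (10%4)
i=2: r=2+8=10, c=2*2+0=4

10,4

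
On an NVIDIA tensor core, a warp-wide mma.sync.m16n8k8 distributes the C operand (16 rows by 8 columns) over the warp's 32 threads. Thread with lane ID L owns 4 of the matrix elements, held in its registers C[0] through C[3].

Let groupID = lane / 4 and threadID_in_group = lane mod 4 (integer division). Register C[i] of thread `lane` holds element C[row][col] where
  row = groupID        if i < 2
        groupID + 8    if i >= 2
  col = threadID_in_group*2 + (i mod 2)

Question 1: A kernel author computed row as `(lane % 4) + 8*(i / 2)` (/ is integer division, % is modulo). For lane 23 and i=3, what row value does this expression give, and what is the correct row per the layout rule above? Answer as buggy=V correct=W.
`(lane % 4) + 8*(i / 2)`[23,3]→11
23: G=5,T=3
[3] (5+8,3*2+1) = (13,7)
row: 11 vs 13

buggy=11 correct=13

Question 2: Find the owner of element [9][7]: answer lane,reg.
r=9→G=1,rhi=1  c=7→T=3,p=1
L=1*4+3=7  i=1*2+1=3

7,3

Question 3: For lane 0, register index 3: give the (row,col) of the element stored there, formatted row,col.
8,1

0: g=0,t=0
[3] (0+8,0*2+1) = (8,1)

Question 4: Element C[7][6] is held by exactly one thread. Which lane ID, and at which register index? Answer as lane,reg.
r=7->g=7,rb=0  c=6->t=3,b0=0
L=7*4+3=31  i=0*2+0=0

31,0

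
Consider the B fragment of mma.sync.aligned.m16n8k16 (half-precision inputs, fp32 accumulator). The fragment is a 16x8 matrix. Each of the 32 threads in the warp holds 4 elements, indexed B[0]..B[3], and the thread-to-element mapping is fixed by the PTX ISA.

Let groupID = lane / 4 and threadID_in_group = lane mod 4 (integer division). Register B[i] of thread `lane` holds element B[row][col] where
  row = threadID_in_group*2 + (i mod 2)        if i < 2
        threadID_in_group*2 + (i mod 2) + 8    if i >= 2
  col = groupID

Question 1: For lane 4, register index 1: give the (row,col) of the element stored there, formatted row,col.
4: G=1,T=0
[1] (0*2+1+0,1) = (1,1)

1,1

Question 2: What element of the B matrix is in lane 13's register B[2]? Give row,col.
10,3

lane 13⇒13/4=3, 13 mod 4=1
i=2  r:2·1+0+8⇒10  c:3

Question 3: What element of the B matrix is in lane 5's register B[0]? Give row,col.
2,1

lane 5: gr=1 (5/4), th=1 (5%4)
i=0: r=1*2+0+0=2, c=gr=1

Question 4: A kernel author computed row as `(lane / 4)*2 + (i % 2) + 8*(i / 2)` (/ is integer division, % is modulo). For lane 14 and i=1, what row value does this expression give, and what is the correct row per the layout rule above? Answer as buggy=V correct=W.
`(lane / 4)*2 + (i % 2) + 8*(i / 2)`[14,1]=>7
L=14=>grp=14>>2=3, tig=14&3=2
[1]=>row 2·2+1+0=5  col grp=3
row: 7 vs 5

buggy=7 correct=5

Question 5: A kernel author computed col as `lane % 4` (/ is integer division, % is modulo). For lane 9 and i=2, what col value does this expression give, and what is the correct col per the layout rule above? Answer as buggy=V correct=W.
buggy=1 correct=2

`lane % 4`[9,2]->1
lane 9: g=2 (9/4), t=1 (9%4)
i=2: r=1*2+0+8=10, c=g=2
col: 1 vs 2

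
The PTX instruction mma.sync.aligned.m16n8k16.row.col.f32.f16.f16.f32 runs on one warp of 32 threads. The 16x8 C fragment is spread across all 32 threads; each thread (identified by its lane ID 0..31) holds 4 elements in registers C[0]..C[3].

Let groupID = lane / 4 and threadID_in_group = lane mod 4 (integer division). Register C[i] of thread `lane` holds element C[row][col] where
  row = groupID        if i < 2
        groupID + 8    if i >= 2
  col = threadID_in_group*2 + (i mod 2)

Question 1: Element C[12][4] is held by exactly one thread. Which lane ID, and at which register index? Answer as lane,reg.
18,2

r=12->g=4,rb=1  c=4->t=2,b0=0
L=4*4+2=18  i=1*2+0=2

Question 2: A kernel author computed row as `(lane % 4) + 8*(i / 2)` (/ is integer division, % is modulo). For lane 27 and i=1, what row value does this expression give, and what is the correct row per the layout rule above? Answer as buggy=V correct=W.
`(lane % 4) + 8*(i / 2)`[27,1]→3
L=27→G=27>>2=6, T=27&3=3
[1]→row 6+0=6  col 3·2+1=7
row: 3 vs 6

buggy=3 correct=6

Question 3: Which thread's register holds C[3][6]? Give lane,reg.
15,0

r=3→G=3,rhi=0  c=6→T=3,p=0
L=3*4+3=15  i=0*2+0=0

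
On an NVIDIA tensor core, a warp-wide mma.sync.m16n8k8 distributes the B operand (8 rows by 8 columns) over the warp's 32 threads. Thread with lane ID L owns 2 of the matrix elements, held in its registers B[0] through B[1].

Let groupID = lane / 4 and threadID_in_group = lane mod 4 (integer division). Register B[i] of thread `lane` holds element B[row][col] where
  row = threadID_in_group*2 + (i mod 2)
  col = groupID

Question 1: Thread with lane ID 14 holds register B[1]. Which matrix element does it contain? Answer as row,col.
lane 14→14/4=3, 14 mod 4=2
i=1  r:2·2+1→5  c:3

5,3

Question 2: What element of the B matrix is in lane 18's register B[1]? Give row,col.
5,4

L=18->g=18>>2=4, t=18&3=2
[1]->row 2·2+1=5  col g=4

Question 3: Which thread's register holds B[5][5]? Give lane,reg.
c=5->g=5  r=5->t=2,b0=1
L=5*4+2=22  i=1=1

22,1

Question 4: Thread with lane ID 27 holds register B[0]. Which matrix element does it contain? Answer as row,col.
lane 27: G=6 (27/4), T=3 (27%4)
i=0: r=3*2+0=6, c=G=6

6,6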